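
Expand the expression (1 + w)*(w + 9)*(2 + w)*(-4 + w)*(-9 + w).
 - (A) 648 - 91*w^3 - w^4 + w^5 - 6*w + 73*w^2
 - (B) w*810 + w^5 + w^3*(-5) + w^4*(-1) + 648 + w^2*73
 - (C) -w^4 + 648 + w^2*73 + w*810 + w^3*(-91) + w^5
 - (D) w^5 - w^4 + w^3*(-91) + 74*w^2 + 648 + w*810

Expanding (1 + w)*(w + 9)*(2 + w)*(-4 + w)*(-9 + w):
= -w^4 + 648 + w^2*73 + w*810 + w^3*(-91) + w^5
C) -w^4 + 648 + w^2*73 + w*810 + w^3*(-91) + w^5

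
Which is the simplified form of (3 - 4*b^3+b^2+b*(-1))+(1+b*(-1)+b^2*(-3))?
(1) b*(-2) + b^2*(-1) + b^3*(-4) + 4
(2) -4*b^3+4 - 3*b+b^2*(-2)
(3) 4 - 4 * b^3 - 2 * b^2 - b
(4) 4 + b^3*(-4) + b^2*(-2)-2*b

Adding the polynomials and combining like terms:
(3 - 4*b^3 + b^2 + b*(-1)) + (1 + b*(-1) + b^2*(-3))
= 4 + b^3*(-4) + b^2*(-2)-2*b
4) 4 + b^3*(-4) + b^2*(-2)-2*b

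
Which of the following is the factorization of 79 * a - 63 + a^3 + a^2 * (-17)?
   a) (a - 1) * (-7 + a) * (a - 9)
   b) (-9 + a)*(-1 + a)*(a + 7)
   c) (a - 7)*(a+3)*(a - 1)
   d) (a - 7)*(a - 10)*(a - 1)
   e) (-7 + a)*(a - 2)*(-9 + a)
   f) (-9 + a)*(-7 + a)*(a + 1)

We need to factor 79 * a - 63 + a^3 + a^2 * (-17).
The factored form is (a - 1) * (-7 + a) * (a - 9).
a) (a - 1) * (-7 + a) * (a - 9)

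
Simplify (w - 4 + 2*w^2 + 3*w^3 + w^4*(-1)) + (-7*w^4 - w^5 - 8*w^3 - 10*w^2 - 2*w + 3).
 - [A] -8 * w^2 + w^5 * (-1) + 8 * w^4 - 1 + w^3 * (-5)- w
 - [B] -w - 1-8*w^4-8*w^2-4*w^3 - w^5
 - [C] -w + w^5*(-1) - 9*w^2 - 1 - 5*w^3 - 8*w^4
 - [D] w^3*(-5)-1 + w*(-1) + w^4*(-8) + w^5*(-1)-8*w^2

Adding the polynomials and combining like terms:
(w - 4 + 2*w^2 + 3*w^3 + w^4*(-1)) + (-7*w^4 - w^5 - 8*w^3 - 10*w^2 - 2*w + 3)
= w^3*(-5)-1 + w*(-1) + w^4*(-8) + w^5*(-1)-8*w^2
D) w^3*(-5)-1 + w*(-1) + w^4*(-8) + w^5*(-1)-8*w^2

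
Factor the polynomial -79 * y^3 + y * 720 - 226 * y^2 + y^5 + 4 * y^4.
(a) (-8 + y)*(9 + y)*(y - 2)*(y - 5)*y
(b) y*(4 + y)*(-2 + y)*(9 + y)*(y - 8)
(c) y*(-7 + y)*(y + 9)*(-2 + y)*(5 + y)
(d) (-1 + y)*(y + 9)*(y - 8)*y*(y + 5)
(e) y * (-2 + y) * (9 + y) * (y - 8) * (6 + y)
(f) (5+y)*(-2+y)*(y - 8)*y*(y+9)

We need to factor -79 * y^3 + y * 720 - 226 * y^2 + y^5 + 4 * y^4.
The factored form is (5+y)*(-2+y)*(y - 8)*y*(y+9).
f) (5+y)*(-2+y)*(y - 8)*y*(y+9)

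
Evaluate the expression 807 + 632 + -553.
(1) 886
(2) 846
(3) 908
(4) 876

First: 807 + 632 = 1439
Then: 1439 + -553 = 886
1) 886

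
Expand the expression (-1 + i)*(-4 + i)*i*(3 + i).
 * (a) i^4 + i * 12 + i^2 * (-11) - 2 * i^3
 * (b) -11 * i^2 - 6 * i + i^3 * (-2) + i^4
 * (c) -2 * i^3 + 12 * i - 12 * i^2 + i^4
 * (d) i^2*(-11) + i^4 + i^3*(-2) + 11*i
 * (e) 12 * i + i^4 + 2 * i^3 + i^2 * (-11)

Expanding (-1 + i)*(-4 + i)*i*(3 + i):
= i^4 + i * 12 + i^2 * (-11) - 2 * i^3
a) i^4 + i * 12 + i^2 * (-11) - 2 * i^3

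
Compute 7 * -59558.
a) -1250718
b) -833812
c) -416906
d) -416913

7 * -59558 = -416906
c) -416906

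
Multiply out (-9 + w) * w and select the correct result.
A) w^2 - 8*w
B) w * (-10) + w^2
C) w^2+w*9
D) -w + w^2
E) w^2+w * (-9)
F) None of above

Expanding (-9 + w) * w:
= w^2+w * (-9)
E) w^2+w * (-9)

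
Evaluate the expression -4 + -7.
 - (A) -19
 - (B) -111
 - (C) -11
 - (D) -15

-4 + -7 = -11
C) -11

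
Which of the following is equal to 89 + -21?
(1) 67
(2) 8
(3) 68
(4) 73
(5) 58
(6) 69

89 + -21 = 68
3) 68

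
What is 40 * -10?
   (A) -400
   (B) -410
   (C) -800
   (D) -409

40 * -10 = -400
A) -400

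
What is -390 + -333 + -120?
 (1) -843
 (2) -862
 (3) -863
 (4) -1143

First: -390 + -333 = -723
Then: -723 + -120 = -843
1) -843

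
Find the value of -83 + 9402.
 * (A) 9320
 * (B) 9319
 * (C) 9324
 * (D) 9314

-83 + 9402 = 9319
B) 9319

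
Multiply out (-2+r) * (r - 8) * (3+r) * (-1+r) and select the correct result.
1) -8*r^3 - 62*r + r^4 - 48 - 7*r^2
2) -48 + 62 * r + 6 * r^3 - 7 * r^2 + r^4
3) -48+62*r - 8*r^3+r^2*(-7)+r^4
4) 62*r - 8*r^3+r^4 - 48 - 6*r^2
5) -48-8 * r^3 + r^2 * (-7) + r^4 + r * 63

Expanding (-2+r) * (r - 8) * (3+r) * (-1+r):
= -48+62*r - 8*r^3+r^2*(-7)+r^4
3) -48+62*r - 8*r^3+r^2*(-7)+r^4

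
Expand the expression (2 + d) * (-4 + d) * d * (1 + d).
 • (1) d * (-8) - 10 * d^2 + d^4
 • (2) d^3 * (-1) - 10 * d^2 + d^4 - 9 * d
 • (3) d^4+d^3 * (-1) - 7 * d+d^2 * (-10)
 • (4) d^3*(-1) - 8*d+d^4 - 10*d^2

Expanding (2 + d) * (-4 + d) * d * (1 + d):
= d^3*(-1) - 8*d+d^4 - 10*d^2
4) d^3*(-1) - 8*d+d^4 - 10*d^2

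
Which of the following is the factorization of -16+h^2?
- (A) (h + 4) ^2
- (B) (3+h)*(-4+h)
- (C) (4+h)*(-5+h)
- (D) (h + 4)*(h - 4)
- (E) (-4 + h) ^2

We need to factor -16+h^2.
The factored form is (h + 4)*(h - 4).
D) (h + 4)*(h - 4)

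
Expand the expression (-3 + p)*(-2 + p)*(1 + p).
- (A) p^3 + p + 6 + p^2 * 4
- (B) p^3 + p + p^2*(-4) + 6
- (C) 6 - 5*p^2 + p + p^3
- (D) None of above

Expanding (-3 + p)*(-2 + p)*(1 + p):
= p^3 + p + p^2*(-4) + 6
B) p^3 + p + p^2*(-4) + 6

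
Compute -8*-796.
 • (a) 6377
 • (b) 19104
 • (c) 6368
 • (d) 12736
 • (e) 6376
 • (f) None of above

-8 * -796 = 6368
c) 6368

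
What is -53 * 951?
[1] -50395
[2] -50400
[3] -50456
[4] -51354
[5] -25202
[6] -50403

-53 * 951 = -50403
6) -50403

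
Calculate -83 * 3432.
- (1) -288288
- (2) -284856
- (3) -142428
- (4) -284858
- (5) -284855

-83 * 3432 = -284856
2) -284856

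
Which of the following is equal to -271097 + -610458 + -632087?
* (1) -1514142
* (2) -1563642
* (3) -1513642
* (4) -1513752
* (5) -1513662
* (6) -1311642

First: -271097 + -610458 = -881555
Then: -881555 + -632087 = -1513642
3) -1513642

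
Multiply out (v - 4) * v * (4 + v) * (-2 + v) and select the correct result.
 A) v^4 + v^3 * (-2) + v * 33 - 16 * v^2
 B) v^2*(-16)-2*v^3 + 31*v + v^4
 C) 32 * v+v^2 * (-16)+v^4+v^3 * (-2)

Expanding (v - 4) * v * (4 + v) * (-2 + v):
= 32 * v+v^2 * (-16)+v^4+v^3 * (-2)
C) 32 * v+v^2 * (-16)+v^4+v^3 * (-2)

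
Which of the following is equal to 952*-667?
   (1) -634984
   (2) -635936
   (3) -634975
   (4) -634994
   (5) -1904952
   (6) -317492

952 * -667 = -634984
1) -634984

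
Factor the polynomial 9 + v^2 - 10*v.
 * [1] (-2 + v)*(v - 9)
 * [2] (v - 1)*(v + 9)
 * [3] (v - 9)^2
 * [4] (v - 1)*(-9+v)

We need to factor 9 + v^2 - 10*v.
The factored form is (v - 1)*(-9+v).
4) (v - 1)*(-9+v)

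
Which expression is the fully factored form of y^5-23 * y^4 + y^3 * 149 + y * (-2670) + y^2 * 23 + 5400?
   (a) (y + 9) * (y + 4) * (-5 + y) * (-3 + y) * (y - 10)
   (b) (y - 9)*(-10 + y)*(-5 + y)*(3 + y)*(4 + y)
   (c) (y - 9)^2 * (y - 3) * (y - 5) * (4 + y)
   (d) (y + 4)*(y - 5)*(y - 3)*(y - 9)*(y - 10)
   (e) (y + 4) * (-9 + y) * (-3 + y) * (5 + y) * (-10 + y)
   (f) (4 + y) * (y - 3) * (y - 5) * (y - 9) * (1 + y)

We need to factor y^5-23 * y^4 + y^3 * 149 + y * (-2670) + y^2 * 23 + 5400.
The factored form is (y + 4)*(y - 5)*(y - 3)*(y - 9)*(y - 10).
d) (y + 4)*(y - 5)*(y - 3)*(y - 9)*(y - 10)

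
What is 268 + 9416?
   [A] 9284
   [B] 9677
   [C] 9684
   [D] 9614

268 + 9416 = 9684
C) 9684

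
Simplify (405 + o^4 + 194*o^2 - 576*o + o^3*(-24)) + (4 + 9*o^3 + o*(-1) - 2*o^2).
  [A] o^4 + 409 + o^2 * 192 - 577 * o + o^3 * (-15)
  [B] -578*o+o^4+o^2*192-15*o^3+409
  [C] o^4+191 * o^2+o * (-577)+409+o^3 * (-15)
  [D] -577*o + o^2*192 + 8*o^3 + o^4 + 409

Adding the polynomials and combining like terms:
(405 + o^4 + 194*o^2 - 576*o + o^3*(-24)) + (4 + 9*o^3 + o*(-1) - 2*o^2)
= o^4 + 409 + o^2 * 192 - 577 * o + o^3 * (-15)
A) o^4 + 409 + o^2 * 192 - 577 * o + o^3 * (-15)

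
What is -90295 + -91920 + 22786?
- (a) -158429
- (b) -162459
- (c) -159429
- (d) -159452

First: -90295 + -91920 = -182215
Then: -182215 + 22786 = -159429
c) -159429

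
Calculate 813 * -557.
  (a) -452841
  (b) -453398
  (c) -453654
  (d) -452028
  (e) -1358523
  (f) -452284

813 * -557 = -452841
a) -452841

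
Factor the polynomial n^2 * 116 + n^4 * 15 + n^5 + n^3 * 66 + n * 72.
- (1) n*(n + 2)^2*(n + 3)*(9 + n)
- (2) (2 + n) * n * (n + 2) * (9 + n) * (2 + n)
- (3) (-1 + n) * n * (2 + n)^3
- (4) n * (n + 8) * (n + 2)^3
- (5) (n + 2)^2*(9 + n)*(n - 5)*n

We need to factor n^2 * 116 + n^4 * 15 + n^5 + n^3 * 66 + n * 72.
The factored form is (2 + n) * n * (n + 2) * (9 + n) * (2 + n).
2) (2 + n) * n * (n + 2) * (9 + n) * (2 + n)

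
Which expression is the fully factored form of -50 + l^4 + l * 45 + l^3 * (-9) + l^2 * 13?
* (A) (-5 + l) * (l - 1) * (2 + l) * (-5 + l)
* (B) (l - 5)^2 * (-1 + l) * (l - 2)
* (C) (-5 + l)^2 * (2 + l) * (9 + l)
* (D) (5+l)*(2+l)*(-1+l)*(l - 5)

We need to factor -50 + l^4 + l * 45 + l^3 * (-9) + l^2 * 13.
The factored form is (-5 + l) * (l - 1) * (2 + l) * (-5 + l).
A) (-5 + l) * (l - 1) * (2 + l) * (-5 + l)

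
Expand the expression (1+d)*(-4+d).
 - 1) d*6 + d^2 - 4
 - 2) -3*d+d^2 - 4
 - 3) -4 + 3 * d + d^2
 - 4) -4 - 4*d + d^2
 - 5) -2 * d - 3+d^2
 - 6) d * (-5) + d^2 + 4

Expanding (1+d)*(-4+d):
= -3*d+d^2 - 4
2) -3*d+d^2 - 4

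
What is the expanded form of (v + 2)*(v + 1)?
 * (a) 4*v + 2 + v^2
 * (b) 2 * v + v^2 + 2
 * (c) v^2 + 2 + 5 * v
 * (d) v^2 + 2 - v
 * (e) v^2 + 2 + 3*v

Expanding (v + 2)*(v + 1):
= v^2 + 2 + 3*v
e) v^2 + 2 + 3*v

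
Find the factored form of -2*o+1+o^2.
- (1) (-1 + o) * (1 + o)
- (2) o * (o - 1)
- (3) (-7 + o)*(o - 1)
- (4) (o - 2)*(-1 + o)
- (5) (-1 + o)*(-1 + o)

We need to factor -2*o+1+o^2.
The factored form is (-1 + o)*(-1 + o).
5) (-1 + o)*(-1 + o)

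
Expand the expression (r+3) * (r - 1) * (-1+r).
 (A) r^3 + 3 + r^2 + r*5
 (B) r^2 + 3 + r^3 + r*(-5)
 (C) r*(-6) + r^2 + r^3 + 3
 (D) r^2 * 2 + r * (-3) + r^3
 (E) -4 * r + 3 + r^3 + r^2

Expanding (r+3) * (r - 1) * (-1+r):
= r^2 + 3 + r^3 + r*(-5)
B) r^2 + 3 + r^3 + r*(-5)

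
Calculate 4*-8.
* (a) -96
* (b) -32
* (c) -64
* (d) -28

4 * -8 = -32
b) -32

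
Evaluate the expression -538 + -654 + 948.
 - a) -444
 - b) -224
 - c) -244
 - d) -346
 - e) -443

First: -538 + -654 = -1192
Then: -1192 + 948 = -244
c) -244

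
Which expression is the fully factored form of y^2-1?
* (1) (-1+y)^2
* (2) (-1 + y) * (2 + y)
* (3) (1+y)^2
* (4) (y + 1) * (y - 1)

We need to factor y^2-1.
The factored form is (y + 1) * (y - 1).
4) (y + 1) * (y - 1)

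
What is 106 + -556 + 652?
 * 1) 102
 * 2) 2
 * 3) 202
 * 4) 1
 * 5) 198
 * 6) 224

First: 106 + -556 = -450
Then: -450 + 652 = 202
3) 202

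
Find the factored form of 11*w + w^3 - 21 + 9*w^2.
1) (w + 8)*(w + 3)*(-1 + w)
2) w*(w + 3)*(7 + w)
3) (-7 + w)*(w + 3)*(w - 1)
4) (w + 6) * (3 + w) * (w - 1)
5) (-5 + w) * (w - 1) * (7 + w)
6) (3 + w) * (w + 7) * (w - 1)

We need to factor 11*w + w^3 - 21 + 9*w^2.
The factored form is (3 + w) * (w + 7) * (w - 1).
6) (3 + w) * (w + 7) * (w - 1)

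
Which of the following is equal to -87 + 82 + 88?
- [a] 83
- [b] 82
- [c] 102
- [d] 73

First: -87 + 82 = -5
Then: -5 + 88 = 83
a) 83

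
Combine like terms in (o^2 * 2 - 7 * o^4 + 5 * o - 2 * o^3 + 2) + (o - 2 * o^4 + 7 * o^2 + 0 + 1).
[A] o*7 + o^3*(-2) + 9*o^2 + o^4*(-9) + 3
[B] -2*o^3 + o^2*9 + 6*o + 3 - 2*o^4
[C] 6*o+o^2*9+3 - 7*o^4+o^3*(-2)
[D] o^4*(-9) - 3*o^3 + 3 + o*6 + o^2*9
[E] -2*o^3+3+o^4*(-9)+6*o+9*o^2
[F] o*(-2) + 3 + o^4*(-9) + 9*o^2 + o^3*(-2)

Adding the polynomials and combining like terms:
(o^2*2 - 7*o^4 + 5*o - 2*o^3 + 2) + (o - 2*o^4 + 7*o^2 + 0 + 1)
= -2*o^3+3+o^4*(-9)+6*o+9*o^2
E) -2*o^3+3+o^4*(-9)+6*o+9*o^2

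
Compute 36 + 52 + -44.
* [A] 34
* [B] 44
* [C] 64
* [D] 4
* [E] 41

First: 36 + 52 = 88
Then: 88 + -44 = 44
B) 44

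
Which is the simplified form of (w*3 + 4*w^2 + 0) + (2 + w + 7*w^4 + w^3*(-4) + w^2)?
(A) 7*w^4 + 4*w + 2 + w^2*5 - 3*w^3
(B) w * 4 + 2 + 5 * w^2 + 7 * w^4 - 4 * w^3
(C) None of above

Adding the polynomials and combining like terms:
(w*3 + 4*w^2 + 0) + (2 + w + 7*w^4 + w^3*(-4) + w^2)
= w * 4 + 2 + 5 * w^2 + 7 * w^4 - 4 * w^3
B) w * 4 + 2 + 5 * w^2 + 7 * w^4 - 4 * w^3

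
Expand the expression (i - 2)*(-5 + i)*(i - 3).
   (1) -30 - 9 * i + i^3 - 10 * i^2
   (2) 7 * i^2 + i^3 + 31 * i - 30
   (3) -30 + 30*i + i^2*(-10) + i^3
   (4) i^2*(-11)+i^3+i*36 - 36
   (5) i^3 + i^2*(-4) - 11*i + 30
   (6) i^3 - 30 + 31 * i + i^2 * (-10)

Expanding (i - 2)*(-5 + i)*(i - 3):
= i^3 - 30 + 31 * i + i^2 * (-10)
6) i^3 - 30 + 31 * i + i^2 * (-10)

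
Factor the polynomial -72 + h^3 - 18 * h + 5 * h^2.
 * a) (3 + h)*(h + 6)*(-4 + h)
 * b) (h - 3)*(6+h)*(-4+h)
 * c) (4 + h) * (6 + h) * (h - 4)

We need to factor -72 + h^3 - 18 * h + 5 * h^2.
The factored form is (3 + h)*(h + 6)*(-4 + h).
a) (3 + h)*(h + 6)*(-4 + h)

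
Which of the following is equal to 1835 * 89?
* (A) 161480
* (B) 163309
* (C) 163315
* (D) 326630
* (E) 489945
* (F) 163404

1835 * 89 = 163315
C) 163315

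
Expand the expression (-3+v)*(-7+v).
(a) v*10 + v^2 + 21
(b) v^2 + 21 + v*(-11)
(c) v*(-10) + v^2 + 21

Expanding (-3+v)*(-7+v):
= v*(-10) + v^2 + 21
c) v*(-10) + v^2 + 21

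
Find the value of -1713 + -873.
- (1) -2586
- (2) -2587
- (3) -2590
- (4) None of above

-1713 + -873 = -2586
1) -2586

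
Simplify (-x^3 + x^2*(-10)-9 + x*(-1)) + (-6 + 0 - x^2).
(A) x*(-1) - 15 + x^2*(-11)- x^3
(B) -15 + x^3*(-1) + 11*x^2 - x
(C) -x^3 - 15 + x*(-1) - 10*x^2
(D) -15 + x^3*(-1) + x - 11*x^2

Adding the polynomials and combining like terms:
(-x^3 + x^2*(-10) - 9 + x*(-1)) + (-6 + 0 - x^2)
= x*(-1) - 15 + x^2*(-11)- x^3
A) x*(-1) - 15 + x^2*(-11)- x^3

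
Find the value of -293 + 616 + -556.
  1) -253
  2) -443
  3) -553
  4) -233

First: -293 + 616 = 323
Then: 323 + -556 = -233
4) -233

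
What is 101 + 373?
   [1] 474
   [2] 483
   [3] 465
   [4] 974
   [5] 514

101 + 373 = 474
1) 474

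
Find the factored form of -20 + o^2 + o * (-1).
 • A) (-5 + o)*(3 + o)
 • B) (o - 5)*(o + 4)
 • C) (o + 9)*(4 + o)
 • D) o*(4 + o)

We need to factor -20 + o^2 + o * (-1).
The factored form is (o - 5)*(o + 4).
B) (o - 5)*(o + 4)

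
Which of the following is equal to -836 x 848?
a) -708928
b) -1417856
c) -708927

-836 * 848 = -708928
a) -708928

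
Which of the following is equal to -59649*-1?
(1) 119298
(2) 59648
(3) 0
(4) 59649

-59649 * -1 = 59649
4) 59649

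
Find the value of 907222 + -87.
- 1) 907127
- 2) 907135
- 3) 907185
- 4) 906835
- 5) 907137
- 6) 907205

907222 + -87 = 907135
2) 907135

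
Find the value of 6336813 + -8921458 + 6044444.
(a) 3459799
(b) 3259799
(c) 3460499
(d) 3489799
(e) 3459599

First: 6336813 + -8921458 = -2584645
Then: -2584645 + 6044444 = 3459799
a) 3459799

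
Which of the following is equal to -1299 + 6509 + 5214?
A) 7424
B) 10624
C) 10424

First: -1299 + 6509 = 5210
Then: 5210 + 5214 = 10424
C) 10424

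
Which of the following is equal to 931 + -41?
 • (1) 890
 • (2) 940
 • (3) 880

931 + -41 = 890
1) 890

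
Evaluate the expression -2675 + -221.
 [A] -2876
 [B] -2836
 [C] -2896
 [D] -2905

-2675 + -221 = -2896
C) -2896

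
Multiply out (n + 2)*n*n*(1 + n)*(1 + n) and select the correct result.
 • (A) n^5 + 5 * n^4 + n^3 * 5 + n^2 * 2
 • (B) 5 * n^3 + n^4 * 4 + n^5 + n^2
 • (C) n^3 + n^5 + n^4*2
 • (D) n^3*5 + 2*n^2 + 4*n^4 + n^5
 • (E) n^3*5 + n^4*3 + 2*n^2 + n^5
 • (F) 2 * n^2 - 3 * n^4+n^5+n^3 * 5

Expanding (n + 2)*n*n*(1 + n)*(1 + n):
= n^3*5 + 2*n^2 + 4*n^4 + n^5
D) n^3*5 + 2*n^2 + 4*n^4 + n^5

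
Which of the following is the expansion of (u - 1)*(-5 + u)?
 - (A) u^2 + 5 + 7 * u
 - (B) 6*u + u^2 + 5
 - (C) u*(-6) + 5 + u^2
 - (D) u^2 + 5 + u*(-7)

Expanding (u - 1)*(-5 + u):
= u*(-6) + 5 + u^2
C) u*(-6) + 5 + u^2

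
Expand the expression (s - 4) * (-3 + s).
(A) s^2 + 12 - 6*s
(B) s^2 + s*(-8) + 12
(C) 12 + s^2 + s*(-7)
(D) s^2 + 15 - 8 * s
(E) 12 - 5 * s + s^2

Expanding (s - 4) * (-3 + s):
= 12 + s^2 + s*(-7)
C) 12 + s^2 + s*(-7)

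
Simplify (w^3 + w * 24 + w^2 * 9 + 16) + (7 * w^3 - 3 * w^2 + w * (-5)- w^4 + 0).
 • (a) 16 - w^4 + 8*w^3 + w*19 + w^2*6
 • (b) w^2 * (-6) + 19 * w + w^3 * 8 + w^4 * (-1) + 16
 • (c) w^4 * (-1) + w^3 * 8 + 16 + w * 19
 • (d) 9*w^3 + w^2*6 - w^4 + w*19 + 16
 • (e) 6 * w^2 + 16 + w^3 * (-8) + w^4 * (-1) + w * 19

Adding the polynomials and combining like terms:
(w^3 + w*24 + w^2*9 + 16) + (7*w^3 - 3*w^2 + w*(-5) - w^4 + 0)
= 16 - w^4 + 8*w^3 + w*19 + w^2*6
a) 16 - w^4 + 8*w^3 + w*19 + w^2*6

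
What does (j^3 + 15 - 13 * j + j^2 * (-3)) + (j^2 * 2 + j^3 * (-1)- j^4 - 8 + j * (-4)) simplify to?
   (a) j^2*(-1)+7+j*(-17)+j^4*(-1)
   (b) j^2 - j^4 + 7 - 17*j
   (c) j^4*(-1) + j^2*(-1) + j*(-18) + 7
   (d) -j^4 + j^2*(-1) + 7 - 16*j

Adding the polynomials and combining like terms:
(j^3 + 15 - 13*j + j^2*(-3)) + (j^2*2 + j^3*(-1) - j^4 - 8 + j*(-4))
= j^2*(-1)+7+j*(-17)+j^4*(-1)
a) j^2*(-1)+7+j*(-17)+j^4*(-1)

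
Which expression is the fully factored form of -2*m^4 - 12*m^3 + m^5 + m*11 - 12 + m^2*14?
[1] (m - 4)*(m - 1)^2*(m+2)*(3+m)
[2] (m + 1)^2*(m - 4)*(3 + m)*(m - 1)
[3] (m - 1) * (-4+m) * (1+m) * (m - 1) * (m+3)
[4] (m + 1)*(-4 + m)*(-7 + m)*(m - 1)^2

We need to factor -2*m^4 - 12*m^3 + m^5 + m*11 - 12 + m^2*14.
The factored form is (m - 1) * (-4+m) * (1+m) * (m - 1) * (m+3).
3) (m - 1) * (-4+m) * (1+m) * (m - 1) * (m+3)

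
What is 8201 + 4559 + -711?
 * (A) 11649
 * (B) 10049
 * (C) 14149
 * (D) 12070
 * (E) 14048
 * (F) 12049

First: 8201 + 4559 = 12760
Then: 12760 + -711 = 12049
F) 12049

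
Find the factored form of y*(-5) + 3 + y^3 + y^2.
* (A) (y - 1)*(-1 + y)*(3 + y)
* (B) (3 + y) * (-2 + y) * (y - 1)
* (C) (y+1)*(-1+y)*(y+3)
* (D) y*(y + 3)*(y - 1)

We need to factor y*(-5) + 3 + y^3 + y^2.
The factored form is (y - 1)*(-1 + y)*(3 + y).
A) (y - 1)*(-1 + y)*(3 + y)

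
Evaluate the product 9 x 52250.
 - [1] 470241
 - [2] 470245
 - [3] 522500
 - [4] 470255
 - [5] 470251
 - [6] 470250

9 * 52250 = 470250
6) 470250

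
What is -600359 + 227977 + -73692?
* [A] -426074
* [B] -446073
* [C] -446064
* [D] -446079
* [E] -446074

First: -600359 + 227977 = -372382
Then: -372382 + -73692 = -446074
E) -446074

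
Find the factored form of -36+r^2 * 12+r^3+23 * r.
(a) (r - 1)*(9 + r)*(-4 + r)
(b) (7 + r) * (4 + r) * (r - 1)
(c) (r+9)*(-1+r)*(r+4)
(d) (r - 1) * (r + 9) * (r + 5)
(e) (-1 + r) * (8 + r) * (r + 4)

We need to factor -36+r^2 * 12+r^3+23 * r.
The factored form is (r+9)*(-1+r)*(r+4).
c) (r+9)*(-1+r)*(r+4)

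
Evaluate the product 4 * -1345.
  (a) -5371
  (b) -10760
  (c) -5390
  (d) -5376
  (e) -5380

4 * -1345 = -5380
e) -5380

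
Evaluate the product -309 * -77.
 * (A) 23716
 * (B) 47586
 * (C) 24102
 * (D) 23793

-309 * -77 = 23793
D) 23793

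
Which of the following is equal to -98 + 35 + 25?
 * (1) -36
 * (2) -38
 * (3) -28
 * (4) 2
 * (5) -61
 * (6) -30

First: -98 + 35 = -63
Then: -63 + 25 = -38
2) -38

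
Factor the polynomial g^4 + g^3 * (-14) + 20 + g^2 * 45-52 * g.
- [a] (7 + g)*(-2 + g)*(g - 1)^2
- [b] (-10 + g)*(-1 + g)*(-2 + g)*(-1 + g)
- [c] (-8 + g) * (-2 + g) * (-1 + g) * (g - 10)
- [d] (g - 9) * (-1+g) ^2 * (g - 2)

We need to factor g^4 + g^3 * (-14) + 20 + g^2 * 45-52 * g.
The factored form is (-10 + g)*(-1 + g)*(-2 + g)*(-1 + g).
b) (-10 + g)*(-1 + g)*(-2 + g)*(-1 + g)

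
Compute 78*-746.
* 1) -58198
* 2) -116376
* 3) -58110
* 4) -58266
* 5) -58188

78 * -746 = -58188
5) -58188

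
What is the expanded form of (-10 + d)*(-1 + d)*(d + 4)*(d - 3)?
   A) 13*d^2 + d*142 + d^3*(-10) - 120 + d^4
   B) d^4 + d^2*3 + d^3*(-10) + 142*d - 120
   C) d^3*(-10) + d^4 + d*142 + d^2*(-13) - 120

Expanding (-10 + d)*(-1 + d)*(d + 4)*(d - 3):
= d^3*(-10) + d^4 + d*142 + d^2*(-13) - 120
C) d^3*(-10) + d^4 + d*142 + d^2*(-13) - 120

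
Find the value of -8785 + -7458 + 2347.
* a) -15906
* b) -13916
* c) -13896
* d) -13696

First: -8785 + -7458 = -16243
Then: -16243 + 2347 = -13896
c) -13896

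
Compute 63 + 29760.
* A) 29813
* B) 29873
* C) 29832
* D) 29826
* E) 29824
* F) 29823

63 + 29760 = 29823
F) 29823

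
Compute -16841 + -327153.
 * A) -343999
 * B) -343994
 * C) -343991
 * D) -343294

-16841 + -327153 = -343994
B) -343994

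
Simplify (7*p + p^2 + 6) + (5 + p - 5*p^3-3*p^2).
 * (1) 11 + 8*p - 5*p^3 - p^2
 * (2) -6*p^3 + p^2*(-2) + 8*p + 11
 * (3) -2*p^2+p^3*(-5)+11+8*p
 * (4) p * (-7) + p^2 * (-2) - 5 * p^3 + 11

Adding the polynomials and combining like terms:
(7*p + p^2 + 6) + (5 + p - 5*p^3 - 3*p^2)
= -2*p^2+p^3*(-5)+11+8*p
3) -2*p^2+p^3*(-5)+11+8*p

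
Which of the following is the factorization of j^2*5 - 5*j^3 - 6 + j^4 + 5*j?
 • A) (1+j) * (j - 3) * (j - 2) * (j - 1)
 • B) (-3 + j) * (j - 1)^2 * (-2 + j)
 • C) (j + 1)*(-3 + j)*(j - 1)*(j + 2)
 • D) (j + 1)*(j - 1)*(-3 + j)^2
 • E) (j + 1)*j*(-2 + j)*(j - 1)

We need to factor j^2*5 - 5*j^3 - 6 + j^4 + 5*j.
The factored form is (1+j) * (j - 3) * (j - 2) * (j - 1).
A) (1+j) * (j - 3) * (j - 2) * (j - 1)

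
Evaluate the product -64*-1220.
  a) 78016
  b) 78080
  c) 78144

-64 * -1220 = 78080
b) 78080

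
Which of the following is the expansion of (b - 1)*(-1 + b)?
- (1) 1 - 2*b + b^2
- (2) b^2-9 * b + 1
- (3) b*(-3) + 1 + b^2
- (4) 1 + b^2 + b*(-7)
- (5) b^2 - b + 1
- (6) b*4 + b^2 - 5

Expanding (b - 1)*(-1 + b):
= 1 - 2*b + b^2
1) 1 - 2*b + b^2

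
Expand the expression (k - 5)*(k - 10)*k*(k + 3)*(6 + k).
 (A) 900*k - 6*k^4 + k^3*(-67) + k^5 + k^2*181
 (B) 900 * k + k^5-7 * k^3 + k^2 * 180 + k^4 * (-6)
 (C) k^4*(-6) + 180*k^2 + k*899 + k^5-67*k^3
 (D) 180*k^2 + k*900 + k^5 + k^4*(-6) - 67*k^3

Expanding (k - 5)*(k - 10)*k*(k + 3)*(6 + k):
= 180*k^2 + k*900 + k^5 + k^4*(-6) - 67*k^3
D) 180*k^2 + k*900 + k^5 + k^4*(-6) - 67*k^3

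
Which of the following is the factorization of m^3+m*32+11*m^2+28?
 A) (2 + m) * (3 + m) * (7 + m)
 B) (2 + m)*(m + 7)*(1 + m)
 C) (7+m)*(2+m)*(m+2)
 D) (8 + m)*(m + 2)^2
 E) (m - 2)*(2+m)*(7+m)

We need to factor m^3+m*32+11*m^2+28.
The factored form is (7+m)*(2+m)*(m+2).
C) (7+m)*(2+m)*(m+2)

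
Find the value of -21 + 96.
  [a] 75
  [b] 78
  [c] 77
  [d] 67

-21 + 96 = 75
a) 75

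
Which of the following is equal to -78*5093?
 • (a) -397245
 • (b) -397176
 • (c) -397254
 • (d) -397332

-78 * 5093 = -397254
c) -397254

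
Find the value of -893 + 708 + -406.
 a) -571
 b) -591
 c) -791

First: -893 + 708 = -185
Then: -185 + -406 = -591
b) -591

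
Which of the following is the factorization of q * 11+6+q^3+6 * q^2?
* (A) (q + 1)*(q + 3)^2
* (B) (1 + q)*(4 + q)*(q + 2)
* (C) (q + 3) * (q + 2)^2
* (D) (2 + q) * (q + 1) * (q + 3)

We need to factor q * 11+6+q^3+6 * q^2.
The factored form is (2 + q) * (q + 1) * (q + 3).
D) (2 + q) * (q + 1) * (q + 3)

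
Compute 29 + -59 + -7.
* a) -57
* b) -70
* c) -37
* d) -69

First: 29 + -59 = -30
Then: -30 + -7 = -37
c) -37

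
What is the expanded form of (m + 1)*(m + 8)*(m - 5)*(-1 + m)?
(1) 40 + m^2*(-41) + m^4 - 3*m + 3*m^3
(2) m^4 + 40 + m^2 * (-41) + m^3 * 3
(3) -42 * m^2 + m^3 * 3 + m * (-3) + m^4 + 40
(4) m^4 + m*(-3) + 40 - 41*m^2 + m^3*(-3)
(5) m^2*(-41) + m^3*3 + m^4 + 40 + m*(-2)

Expanding (m + 1)*(m + 8)*(m - 5)*(-1 + m):
= 40 + m^2*(-41) + m^4 - 3*m + 3*m^3
1) 40 + m^2*(-41) + m^4 - 3*m + 3*m^3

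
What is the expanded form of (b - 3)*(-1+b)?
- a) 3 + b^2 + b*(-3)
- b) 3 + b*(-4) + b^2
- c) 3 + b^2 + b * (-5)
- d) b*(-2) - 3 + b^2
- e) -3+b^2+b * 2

Expanding (b - 3)*(-1+b):
= 3 + b*(-4) + b^2
b) 3 + b*(-4) + b^2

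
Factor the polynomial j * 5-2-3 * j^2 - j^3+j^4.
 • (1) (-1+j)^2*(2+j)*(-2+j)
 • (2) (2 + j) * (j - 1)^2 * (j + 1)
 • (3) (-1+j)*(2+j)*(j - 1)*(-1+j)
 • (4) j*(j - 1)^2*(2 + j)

We need to factor j * 5-2-3 * j^2 - j^3+j^4.
The factored form is (-1+j)*(2+j)*(j - 1)*(-1+j).
3) (-1+j)*(2+j)*(j - 1)*(-1+j)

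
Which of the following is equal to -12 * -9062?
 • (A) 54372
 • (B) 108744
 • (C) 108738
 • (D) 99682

-12 * -9062 = 108744
B) 108744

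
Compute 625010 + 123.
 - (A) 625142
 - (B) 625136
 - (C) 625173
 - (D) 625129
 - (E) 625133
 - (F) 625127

625010 + 123 = 625133
E) 625133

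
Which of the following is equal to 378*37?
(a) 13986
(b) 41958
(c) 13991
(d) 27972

378 * 37 = 13986
a) 13986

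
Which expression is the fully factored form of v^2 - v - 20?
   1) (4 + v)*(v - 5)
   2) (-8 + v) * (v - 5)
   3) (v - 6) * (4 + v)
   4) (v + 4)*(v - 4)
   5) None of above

We need to factor v^2 - v - 20.
The factored form is (4 + v)*(v - 5).
1) (4 + v)*(v - 5)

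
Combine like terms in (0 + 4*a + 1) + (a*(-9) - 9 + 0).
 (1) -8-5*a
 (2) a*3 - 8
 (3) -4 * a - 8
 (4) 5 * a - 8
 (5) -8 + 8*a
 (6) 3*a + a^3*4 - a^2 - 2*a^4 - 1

Adding the polynomials and combining like terms:
(0 + 4*a + 1) + (a*(-9) - 9 + 0)
= -8-5*a
1) -8-5*a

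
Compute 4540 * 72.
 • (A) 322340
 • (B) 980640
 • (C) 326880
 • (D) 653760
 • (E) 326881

4540 * 72 = 326880
C) 326880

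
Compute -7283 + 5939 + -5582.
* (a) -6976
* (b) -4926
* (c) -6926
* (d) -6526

First: -7283 + 5939 = -1344
Then: -1344 + -5582 = -6926
c) -6926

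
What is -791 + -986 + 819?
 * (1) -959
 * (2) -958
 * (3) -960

First: -791 + -986 = -1777
Then: -1777 + 819 = -958
2) -958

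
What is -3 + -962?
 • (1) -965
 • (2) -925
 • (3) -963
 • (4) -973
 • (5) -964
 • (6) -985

-3 + -962 = -965
1) -965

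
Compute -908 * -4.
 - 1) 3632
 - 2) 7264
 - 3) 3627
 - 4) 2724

-908 * -4 = 3632
1) 3632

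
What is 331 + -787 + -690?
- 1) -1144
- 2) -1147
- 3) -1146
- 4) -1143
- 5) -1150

First: 331 + -787 = -456
Then: -456 + -690 = -1146
3) -1146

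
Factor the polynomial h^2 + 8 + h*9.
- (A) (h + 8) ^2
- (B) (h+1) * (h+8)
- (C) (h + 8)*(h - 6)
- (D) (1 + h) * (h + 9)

We need to factor h^2 + 8 + h*9.
The factored form is (h+1) * (h+8).
B) (h+1) * (h+8)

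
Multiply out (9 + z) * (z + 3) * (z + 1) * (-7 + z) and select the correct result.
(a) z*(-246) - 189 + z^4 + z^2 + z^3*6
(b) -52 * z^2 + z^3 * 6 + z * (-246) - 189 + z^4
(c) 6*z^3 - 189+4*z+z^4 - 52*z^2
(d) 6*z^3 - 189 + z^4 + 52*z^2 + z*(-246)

Expanding (9 + z) * (z + 3) * (z + 1) * (-7 + z):
= -52 * z^2 + z^3 * 6 + z * (-246) - 189 + z^4
b) -52 * z^2 + z^3 * 6 + z * (-246) - 189 + z^4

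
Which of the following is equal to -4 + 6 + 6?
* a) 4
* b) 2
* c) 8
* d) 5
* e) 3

First: -4 + 6 = 2
Then: 2 + 6 = 8
c) 8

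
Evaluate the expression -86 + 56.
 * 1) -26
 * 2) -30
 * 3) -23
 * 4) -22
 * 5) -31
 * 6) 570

-86 + 56 = -30
2) -30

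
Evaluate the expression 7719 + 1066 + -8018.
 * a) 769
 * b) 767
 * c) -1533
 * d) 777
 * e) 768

First: 7719 + 1066 = 8785
Then: 8785 + -8018 = 767
b) 767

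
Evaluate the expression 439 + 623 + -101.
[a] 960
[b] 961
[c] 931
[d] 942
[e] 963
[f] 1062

First: 439 + 623 = 1062
Then: 1062 + -101 = 961
b) 961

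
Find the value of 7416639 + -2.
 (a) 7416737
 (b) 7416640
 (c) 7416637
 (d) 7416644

7416639 + -2 = 7416637
c) 7416637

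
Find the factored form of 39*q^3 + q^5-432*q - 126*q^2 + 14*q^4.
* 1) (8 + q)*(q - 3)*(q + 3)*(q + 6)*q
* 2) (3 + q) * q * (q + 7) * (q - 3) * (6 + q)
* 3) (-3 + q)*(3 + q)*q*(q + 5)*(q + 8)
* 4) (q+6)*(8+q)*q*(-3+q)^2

We need to factor 39*q^3 + q^5-432*q - 126*q^2 + 14*q^4.
The factored form is (8 + q)*(q - 3)*(q + 3)*(q + 6)*q.
1) (8 + q)*(q - 3)*(q + 3)*(q + 6)*q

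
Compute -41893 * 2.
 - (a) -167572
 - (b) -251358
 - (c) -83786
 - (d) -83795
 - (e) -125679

-41893 * 2 = -83786
c) -83786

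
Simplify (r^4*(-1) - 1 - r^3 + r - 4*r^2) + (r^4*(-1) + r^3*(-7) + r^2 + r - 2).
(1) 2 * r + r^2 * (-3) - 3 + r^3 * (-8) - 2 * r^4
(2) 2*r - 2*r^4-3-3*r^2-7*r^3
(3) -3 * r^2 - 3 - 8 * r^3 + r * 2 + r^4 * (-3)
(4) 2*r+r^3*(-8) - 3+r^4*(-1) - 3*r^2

Adding the polynomials and combining like terms:
(r^4*(-1) - 1 - r^3 + r - 4*r^2) + (r^4*(-1) + r^3*(-7) + r^2 + r - 2)
= 2 * r + r^2 * (-3) - 3 + r^3 * (-8) - 2 * r^4
1) 2 * r + r^2 * (-3) - 3 + r^3 * (-8) - 2 * r^4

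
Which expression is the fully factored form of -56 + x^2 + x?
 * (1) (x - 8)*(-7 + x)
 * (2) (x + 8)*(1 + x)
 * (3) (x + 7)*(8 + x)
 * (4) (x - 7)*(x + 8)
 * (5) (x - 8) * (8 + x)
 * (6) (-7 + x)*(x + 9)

We need to factor -56 + x^2 + x.
The factored form is (x - 7)*(x + 8).
4) (x - 7)*(x + 8)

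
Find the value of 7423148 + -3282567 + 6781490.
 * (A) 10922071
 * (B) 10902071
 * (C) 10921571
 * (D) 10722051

First: 7423148 + -3282567 = 4140581
Then: 4140581 + 6781490 = 10922071
A) 10922071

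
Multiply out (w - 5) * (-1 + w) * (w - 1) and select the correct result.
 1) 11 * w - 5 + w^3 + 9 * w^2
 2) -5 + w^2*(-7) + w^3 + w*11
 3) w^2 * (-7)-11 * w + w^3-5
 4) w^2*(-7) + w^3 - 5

Expanding (w - 5) * (-1 + w) * (w - 1):
= -5 + w^2*(-7) + w^3 + w*11
2) -5 + w^2*(-7) + w^3 + w*11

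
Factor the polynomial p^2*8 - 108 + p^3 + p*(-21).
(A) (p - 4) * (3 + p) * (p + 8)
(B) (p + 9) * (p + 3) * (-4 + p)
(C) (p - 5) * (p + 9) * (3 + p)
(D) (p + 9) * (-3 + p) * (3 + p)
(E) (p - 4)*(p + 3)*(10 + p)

We need to factor p^2*8 - 108 + p^3 + p*(-21).
The factored form is (p + 9) * (p + 3) * (-4 + p).
B) (p + 9) * (p + 3) * (-4 + p)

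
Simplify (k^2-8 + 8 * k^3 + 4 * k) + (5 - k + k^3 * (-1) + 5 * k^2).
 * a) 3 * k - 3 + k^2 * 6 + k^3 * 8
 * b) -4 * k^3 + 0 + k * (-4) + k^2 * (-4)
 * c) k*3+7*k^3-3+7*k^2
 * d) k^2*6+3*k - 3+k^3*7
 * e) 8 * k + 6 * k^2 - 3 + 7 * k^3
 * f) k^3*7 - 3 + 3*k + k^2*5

Adding the polynomials and combining like terms:
(k^2 - 8 + 8*k^3 + 4*k) + (5 - k + k^3*(-1) + 5*k^2)
= k^2*6+3*k - 3+k^3*7
d) k^2*6+3*k - 3+k^3*7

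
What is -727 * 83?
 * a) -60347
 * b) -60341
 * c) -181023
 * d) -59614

-727 * 83 = -60341
b) -60341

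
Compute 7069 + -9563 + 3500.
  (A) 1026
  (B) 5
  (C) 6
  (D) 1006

First: 7069 + -9563 = -2494
Then: -2494 + 3500 = 1006
D) 1006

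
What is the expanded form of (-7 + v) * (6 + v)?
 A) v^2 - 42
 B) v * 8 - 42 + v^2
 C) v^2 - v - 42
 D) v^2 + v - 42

Expanding (-7 + v) * (6 + v):
= v^2 - v - 42
C) v^2 - v - 42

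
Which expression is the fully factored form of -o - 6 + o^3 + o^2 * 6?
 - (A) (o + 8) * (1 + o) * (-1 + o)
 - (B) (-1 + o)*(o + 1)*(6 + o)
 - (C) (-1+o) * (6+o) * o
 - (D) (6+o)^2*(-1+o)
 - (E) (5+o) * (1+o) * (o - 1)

We need to factor -o - 6 + o^3 + o^2 * 6.
The factored form is (-1 + o)*(o + 1)*(6 + o).
B) (-1 + o)*(o + 1)*(6 + o)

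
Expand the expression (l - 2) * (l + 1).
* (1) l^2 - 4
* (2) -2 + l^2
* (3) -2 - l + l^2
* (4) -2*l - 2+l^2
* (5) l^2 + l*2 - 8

Expanding (l - 2) * (l + 1):
= -2 - l + l^2
3) -2 - l + l^2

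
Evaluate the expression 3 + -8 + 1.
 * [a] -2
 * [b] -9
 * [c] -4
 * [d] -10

First: 3 + -8 = -5
Then: -5 + 1 = -4
c) -4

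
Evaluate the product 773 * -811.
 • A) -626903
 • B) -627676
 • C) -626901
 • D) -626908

773 * -811 = -626903
A) -626903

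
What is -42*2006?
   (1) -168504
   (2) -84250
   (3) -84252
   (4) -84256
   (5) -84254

-42 * 2006 = -84252
3) -84252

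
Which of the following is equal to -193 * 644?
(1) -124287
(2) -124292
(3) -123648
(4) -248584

-193 * 644 = -124292
2) -124292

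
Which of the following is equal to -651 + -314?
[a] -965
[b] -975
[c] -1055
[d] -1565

-651 + -314 = -965
a) -965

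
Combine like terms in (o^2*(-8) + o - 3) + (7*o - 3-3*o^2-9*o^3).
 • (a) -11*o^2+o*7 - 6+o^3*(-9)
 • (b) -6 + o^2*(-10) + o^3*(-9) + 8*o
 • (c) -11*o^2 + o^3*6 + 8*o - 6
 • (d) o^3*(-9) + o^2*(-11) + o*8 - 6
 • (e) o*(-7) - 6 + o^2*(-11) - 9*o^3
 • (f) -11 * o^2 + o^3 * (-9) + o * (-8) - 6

Adding the polynomials and combining like terms:
(o^2*(-8) + o - 3) + (7*o - 3 - 3*o^2 - 9*o^3)
= o^3*(-9) + o^2*(-11) + o*8 - 6
d) o^3*(-9) + o^2*(-11) + o*8 - 6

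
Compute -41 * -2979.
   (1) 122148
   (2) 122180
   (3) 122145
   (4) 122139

-41 * -2979 = 122139
4) 122139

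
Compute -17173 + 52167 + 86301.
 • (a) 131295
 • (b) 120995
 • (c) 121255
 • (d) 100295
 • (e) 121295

First: -17173 + 52167 = 34994
Then: 34994 + 86301 = 121295
e) 121295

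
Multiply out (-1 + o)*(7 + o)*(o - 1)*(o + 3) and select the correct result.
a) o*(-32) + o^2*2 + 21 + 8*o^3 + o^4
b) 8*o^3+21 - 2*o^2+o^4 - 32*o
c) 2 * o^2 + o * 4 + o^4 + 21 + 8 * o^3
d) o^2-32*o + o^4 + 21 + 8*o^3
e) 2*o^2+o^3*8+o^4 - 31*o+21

Expanding (-1 + o)*(7 + o)*(o - 1)*(o + 3):
= o*(-32) + o^2*2 + 21 + 8*o^3 + o^4
a) o*(-32) + o^2*2 + 21 + 8*o^3 + o^4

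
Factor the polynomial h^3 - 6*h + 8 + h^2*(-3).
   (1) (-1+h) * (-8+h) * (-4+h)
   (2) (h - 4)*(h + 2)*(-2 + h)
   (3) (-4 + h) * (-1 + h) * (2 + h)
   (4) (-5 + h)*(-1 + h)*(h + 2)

We need to factor h^3 - 6*h + 8 + h^2*(-3).
The factored form is (-4 + h) * (-1 + h) * (2 + h).
3) (-4 + h) * (-1 + h) * (2 + h)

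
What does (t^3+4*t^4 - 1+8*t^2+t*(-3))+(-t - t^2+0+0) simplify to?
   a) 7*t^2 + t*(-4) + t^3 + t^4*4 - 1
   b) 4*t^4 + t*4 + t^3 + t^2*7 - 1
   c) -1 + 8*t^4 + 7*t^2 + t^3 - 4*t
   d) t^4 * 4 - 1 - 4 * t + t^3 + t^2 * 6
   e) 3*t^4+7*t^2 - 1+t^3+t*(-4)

Adding the polynomials and combining like terms:
(t^3 + 4*t^4 - 1 + 8*t^2 + t*(-3)) + (-t - t^2 + 0 + 0)
= 7*t^2 + t*(-4) + t^3 + t^4*4 - 1
a) 7*t^2 + t*(-4) + t^3 + t^4*4 - 1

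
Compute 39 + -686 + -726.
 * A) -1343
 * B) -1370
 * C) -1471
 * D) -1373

First: 39 + -686 = -647
Then: -647 + -726 = -1373
D) -1373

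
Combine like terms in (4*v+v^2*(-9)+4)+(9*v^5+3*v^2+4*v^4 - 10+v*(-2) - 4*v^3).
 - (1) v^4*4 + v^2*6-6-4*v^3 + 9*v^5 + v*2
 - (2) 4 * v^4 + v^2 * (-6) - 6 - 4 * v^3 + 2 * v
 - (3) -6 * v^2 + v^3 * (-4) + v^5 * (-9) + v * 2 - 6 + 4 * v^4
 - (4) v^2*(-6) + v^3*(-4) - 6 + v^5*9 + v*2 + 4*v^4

Adding the polynomials and combining like terms:
(4*v + v^2*(-9) + 4) + (9*v^5 + 3*v^2 + 4*v^4 - 10 + v*(-2) - 4*v^3)
= v^2*(-6) + v^3*(-4) - 6 + v^5*9 + v*2 + 4*v^4
4) v^2*(-6) + v^3*(-4) - 6 + v^5*9 + v*2 + 4*v^4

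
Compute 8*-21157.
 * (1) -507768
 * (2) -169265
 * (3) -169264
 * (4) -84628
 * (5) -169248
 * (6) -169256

8 * -21157 = -169256
6) -169256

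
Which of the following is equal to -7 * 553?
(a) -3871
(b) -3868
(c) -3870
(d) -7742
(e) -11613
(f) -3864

-7 * 553 = -3871
a) -3871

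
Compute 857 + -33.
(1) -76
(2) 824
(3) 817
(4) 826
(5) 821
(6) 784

857 + -33 = 824
2) 824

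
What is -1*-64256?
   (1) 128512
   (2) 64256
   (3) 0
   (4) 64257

-1 * -64256 = 64256
2) 64256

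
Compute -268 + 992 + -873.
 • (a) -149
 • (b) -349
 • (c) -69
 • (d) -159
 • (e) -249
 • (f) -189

First: -268 + 992 = 724
Then: 724 + -873 = -149
a) -149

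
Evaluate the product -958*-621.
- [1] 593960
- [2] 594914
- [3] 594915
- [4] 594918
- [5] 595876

-958 * -621 = 594918
4) 594918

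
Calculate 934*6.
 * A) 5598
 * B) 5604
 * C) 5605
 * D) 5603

934 * 6 = 5604
B) 5604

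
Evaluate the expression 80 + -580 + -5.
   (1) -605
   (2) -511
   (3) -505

First: 80 + -580 = -500
Then: -500 + -5 = -505
3) -505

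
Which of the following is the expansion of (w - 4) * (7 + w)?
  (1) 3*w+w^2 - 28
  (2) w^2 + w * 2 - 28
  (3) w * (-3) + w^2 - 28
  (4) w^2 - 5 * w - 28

Expanding (w - 4) * (7 + w):
= 3*w+w^2 - 28
1) 3*w+w^2 - 28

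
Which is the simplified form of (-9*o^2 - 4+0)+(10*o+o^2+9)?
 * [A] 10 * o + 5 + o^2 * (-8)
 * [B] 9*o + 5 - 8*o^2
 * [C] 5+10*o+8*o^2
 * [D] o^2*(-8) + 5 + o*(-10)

Adding the polynomials and combining like terms:
(-9*o^2 - 4 + 0) + (10*o + o^2 + 9)
= 10 * o + 5 + o^2 * (-8)
A) 10 * o + 5 + o^2 * (-8)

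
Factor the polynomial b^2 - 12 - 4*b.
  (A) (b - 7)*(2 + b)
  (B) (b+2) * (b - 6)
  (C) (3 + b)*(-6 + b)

We need to factor b^2 - 12 - 4*b.
The factored form is (b+2) * (b - 6).
B) (b+2) * (b - 6)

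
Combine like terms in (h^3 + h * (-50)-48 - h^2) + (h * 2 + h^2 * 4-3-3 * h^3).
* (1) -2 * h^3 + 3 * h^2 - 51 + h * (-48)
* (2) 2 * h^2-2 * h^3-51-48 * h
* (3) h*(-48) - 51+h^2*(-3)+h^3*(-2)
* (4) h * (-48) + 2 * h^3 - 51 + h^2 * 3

Adding the polynomials and combining like terms:
(h^3 + h*(-50) - 48 - h^2) + (h*2 + h^2*4 - 3 - 3*h^3)
= -2 * h^3 + 3 * h^2 - 51 + h * (-48)
1) -2 * h^3 + 3 * h^2 - 51 + h * (-48)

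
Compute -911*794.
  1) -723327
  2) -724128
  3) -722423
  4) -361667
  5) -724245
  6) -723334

-911 * 794 = -723334
6) -723334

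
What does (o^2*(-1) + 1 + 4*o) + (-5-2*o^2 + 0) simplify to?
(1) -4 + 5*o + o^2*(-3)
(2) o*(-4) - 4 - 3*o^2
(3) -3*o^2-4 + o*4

Adding the polynomials and combining like terms:
(o^2*(-1) + 1 + 4*o) + (-5 - 2*o^2 + 0)
= -3*o^2-4 + o*4
3) -3*o^2-4 + o*4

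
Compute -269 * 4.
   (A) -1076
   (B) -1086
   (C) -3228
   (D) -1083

-269 * 4 = -1076
A) -1076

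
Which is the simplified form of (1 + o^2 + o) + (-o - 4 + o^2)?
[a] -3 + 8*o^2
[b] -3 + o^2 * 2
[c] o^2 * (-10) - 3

Adding the polynomials and combining like terms:
(1 + o^2 + o) + (-o - 4 + o^2)
= -3 + o^2 * 2
b) -3 + o^2 * 2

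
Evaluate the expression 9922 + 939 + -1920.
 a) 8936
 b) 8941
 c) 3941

First: 9922 + 939 = 10861
Then: 10861 + -1920 = 8941
b) 8941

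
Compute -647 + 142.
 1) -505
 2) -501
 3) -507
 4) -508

-647 + 142 = -505
1) -505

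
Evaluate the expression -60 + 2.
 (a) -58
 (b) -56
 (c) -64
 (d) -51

-60 + 2 = -58
a) -58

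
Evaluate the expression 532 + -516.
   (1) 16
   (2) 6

532 + -516 = 16
1) 16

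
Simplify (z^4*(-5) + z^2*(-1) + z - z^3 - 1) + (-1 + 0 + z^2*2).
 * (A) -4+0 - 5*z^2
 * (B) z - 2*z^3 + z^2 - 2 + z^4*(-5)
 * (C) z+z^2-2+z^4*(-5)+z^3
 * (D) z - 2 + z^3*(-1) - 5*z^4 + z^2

Adding the polynomials and combining like terms:
(z^4*(-5) + z^2*(-1) + z - z^3 - 1) + (-1 + 0 + z^2*2)
= z - 2 + z^3*(-1) - 5*z^4 + z^2
D) z - 2 + z^3*(-1) - 5*z^4 + z^2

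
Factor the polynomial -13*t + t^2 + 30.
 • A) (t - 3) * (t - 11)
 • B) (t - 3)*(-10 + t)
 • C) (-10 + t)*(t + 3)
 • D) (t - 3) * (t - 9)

We need to factor -13*t + t^2 + 30.
The factored form is (t - 3)*(-10 + t).
B) (t - 3)*(-10 + t)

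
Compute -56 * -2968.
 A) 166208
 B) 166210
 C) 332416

-56 * -2968 = 166208
A) 166208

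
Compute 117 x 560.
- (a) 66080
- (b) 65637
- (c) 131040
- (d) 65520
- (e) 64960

117 * 560 = 65520
d) 65520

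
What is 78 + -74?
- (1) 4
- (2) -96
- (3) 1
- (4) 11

78 + -74 = 4
1) 4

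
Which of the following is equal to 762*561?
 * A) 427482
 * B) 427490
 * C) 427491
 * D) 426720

762 * 561 = 427482
A) 427482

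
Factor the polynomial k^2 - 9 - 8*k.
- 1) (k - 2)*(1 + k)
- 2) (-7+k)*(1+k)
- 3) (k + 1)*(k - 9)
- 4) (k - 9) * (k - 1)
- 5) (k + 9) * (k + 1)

We need to factor k^2 - 9 - 8*k.
The factored form is (k + 1)*(k - 9).
3) (k + 1)*(k - 9)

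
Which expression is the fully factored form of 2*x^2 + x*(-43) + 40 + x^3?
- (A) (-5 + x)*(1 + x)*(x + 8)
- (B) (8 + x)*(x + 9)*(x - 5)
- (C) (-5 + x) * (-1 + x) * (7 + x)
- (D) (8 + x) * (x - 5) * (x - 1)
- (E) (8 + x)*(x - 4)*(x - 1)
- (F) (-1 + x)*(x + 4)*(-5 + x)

We need to factor 2*x^2 + x*(-43) + 40 + x^3.
The factored form is (8 + x) * (x - 5) * (x - 1).
D) (8 + x) * (x - 5) * (x - 1)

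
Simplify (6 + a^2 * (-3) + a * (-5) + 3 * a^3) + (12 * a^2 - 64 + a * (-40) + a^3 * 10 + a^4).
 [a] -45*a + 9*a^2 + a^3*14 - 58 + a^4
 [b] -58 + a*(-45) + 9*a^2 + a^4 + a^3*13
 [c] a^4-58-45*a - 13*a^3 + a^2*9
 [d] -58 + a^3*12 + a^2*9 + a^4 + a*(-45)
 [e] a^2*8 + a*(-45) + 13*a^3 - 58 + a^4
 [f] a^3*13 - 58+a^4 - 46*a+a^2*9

Adding the polynomials and combining like terms:
(6 + a^2*(-3) + a*(-5) + 3*a^3) + (12*a^2 - 64 + a*(-40) + a^3*10 + a^4)
= -58 + a*(-45) + 9*a^2 + a^4 + a^3*13
b) -58 + a*(-45) + 9*a^2 + a^4 + a^3*13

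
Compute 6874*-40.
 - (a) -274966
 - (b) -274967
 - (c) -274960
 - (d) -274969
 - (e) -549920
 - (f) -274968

6874 * -40 = -274960
c) -274960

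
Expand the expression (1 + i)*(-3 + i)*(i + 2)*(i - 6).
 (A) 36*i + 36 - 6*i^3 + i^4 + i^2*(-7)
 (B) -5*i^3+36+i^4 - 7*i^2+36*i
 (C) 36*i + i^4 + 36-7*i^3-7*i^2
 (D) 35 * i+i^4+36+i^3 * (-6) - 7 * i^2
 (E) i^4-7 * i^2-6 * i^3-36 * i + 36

Expanding (1 + i)*(-3 + i)*(i + 2)*(i - 6):
= 36*i + 36 - 6*i^3 + i^4 + i^2*(-7)
A) 36*i + 36 - 6*i^3 + i^4 + i^2*(-7)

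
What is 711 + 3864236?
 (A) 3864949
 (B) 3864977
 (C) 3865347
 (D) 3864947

711 + 3864236 = 3864947
D) 3864947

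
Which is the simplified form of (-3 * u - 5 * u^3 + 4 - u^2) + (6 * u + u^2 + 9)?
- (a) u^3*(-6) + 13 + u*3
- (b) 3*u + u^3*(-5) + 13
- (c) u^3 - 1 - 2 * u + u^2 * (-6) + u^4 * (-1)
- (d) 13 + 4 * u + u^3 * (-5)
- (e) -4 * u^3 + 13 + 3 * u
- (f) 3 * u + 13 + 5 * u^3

Adding the polynomials and combining like terms:
(-3*u - 5*u^3 + 4 - u^2) + (6*u + u^2 + 9)
= 3*u + u^3*(-5) + 13
b) 3*u + u^3*(-5) + 13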